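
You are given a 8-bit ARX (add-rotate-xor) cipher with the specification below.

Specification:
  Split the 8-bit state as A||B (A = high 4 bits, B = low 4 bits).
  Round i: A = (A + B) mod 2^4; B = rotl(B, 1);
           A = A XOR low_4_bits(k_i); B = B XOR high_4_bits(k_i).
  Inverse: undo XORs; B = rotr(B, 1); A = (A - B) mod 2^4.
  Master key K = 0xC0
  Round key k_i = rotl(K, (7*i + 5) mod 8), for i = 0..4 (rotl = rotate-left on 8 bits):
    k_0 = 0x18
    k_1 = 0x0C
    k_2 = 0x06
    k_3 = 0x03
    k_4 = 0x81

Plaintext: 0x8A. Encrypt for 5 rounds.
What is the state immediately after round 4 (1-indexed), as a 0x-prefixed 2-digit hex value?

s_0 = plaintext = 0x8A
s_1 = Round(s_0, k_0) = 0xA4
s_2 = Round(s_1, k_1) = 0x28
s_3 = Round(s_2, k_2) = 0xC1
s_4 = Round(s_3, k_3) = 0xE2
s_5 = Round(s_4, k_4) = 0x1C

0xE2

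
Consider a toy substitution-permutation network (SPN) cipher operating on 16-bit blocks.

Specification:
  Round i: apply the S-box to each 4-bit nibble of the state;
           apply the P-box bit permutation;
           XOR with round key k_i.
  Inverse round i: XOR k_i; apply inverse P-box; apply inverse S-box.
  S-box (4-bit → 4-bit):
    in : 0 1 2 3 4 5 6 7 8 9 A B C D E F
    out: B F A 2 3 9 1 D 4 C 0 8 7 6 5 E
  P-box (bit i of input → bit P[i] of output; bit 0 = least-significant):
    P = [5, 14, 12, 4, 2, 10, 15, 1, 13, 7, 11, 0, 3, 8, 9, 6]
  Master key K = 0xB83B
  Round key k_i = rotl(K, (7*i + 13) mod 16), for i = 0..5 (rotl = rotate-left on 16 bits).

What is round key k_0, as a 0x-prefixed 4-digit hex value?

K = 0xB83B
k_0 = rotl(K, (7*0+13) mod 16) = rotl(K, 13) = 0x7707

0x7707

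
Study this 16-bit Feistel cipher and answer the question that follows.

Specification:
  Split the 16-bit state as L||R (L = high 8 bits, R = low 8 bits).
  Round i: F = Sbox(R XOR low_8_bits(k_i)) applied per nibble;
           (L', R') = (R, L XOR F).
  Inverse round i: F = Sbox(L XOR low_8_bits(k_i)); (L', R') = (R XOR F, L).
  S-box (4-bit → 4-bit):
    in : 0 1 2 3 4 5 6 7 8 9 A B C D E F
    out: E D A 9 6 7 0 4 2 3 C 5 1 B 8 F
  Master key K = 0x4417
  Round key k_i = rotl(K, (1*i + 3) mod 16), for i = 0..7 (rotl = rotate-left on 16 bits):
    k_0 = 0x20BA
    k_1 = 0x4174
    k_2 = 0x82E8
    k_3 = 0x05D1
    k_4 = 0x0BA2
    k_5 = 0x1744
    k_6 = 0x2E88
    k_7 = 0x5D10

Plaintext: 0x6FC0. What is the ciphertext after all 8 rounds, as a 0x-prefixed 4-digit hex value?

0x5DD5

s_0 = plaintext = 0x6FC0
s_1 = Round(s_0, k_0) = 0xC023
s_2 = Round(s_1, k_1) = 0x23B4
s_3 = Round(s_2, k_2) = 0xB452
s_4 = Round(s_3, k_3) = 0x529D
s_5 = Round(s_4, k_4) = 0x9DCD
s_6 = Round(s_5, k_5) = 0xCDBE
s_7 = Round(s_6, k_6) = 0xBE5D
s_8 = Round(s_7, k_7) = 0x5DD5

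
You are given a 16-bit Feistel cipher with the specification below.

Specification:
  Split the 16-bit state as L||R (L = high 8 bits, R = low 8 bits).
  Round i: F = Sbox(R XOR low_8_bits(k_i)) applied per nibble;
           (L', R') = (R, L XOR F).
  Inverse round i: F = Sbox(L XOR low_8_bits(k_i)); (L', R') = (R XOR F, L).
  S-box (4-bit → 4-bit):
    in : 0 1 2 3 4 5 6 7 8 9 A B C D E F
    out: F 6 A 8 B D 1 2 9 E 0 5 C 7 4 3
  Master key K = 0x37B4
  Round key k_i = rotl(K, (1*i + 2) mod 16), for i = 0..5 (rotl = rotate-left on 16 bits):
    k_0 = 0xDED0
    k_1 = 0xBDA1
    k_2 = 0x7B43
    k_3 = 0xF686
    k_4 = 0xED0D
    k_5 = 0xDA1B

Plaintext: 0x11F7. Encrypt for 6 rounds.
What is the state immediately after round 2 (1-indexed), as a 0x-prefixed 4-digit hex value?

0xB39D

s_0 = plaintext = 0x11F7
s_1 = Round(s_0, k_0) = 0xF7B3
s_2 = Round(s_1, k_1) = 0xB39D
s_3 = Round(s_2, k_2) = 0x9DC7
s_4 = Round(s_3, k_3) = 0xC72B
s_5 = Round(s_4, k_4) = 0x2B66
s_6 = Round(s_5, k_5) = 0x660C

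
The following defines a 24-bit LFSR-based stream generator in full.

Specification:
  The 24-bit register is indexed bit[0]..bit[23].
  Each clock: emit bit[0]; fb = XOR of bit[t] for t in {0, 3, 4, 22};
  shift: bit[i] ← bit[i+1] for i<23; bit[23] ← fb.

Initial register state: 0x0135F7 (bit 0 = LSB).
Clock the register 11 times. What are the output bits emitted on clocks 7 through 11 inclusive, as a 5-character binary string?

reg_0 = 0x0135F7
clock 1: out=1, reg = 0x009AFB
clock 2: out=1, reg = 0x804D7D
clock 3: out=1, reg = 0xC026BE
clock 4: out=0, reg = 0xE0135F
clock 5: out=1, reg = 0x7009AF
clock 6: out=1, reg = 0xB804D7
clock 7: out=1, reg = 0x5C026B
clock 8: out=1, reg = 0xAE0135
clock 9: out=1, reg = 0x57009A
clock 10: out=0, reg = 0xAB804D
clock 11: out=1, reg = 0x55C026

11101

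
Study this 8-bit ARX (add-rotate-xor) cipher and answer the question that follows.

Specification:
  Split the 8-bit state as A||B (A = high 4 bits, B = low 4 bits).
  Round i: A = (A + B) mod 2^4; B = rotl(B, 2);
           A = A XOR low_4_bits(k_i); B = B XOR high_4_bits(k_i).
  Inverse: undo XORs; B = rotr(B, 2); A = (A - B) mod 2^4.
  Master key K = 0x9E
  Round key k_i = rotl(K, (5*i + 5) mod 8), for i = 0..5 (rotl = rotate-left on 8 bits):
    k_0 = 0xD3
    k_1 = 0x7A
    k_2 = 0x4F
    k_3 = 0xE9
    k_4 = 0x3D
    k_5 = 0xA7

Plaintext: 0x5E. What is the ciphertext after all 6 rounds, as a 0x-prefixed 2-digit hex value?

s_0 = plaintext = 0x5E
s_1 = Round(s_0, k_0) = 0x06
s_2 = Round(s_1, k_1) = 0xCE
s_3 = Round(s_2, k_2) = 0x5F
s_4 = Round(s_3, k_3) = 0xD1
s_5 = Round(s_4, k_4) = 0x37
s_6 = Round(s_5, k_5) = 0xD7

0xD7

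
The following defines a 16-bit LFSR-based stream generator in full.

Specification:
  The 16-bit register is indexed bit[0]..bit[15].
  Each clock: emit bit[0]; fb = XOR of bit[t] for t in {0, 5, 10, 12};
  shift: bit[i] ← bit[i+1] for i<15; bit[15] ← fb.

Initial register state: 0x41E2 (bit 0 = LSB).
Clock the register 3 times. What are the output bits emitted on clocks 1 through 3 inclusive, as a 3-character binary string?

reg_0 = 0x41E2
clock 1: out=0, reg = 0xA0F1
clock 2: out=1, reg = 0x5078
clock 3: out=0, reg = 0x283C

010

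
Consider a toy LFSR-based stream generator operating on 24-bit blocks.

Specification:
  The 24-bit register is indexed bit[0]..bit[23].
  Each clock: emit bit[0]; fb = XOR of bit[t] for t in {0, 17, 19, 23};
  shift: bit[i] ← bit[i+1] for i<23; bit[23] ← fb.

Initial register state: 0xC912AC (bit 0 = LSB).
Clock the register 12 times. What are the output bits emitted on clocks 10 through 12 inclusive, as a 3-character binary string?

100

reg_0 = 0xC912AC
clock 1: out=0, reg = 0x648956
clock 2: out=0, reg = 0x3244AB
clock 3: out=1, reg = 0x192255
clock 4: out=1, reg = 0x0C912A
clock 5: out=0, reg = 0x864895
clock 6: out=1, reg = 0xC3244A
clock 7: out=0, reg = 0x619225
clock 8: out=1, reg = 0xB0C912
clock 9: out=0, reg = 0xD86489
clock 10: out=1, reg = 0xEC3244
clock 11: out=0, reg = 0x761922
clock 12: out=0, reg = 0xBB0C91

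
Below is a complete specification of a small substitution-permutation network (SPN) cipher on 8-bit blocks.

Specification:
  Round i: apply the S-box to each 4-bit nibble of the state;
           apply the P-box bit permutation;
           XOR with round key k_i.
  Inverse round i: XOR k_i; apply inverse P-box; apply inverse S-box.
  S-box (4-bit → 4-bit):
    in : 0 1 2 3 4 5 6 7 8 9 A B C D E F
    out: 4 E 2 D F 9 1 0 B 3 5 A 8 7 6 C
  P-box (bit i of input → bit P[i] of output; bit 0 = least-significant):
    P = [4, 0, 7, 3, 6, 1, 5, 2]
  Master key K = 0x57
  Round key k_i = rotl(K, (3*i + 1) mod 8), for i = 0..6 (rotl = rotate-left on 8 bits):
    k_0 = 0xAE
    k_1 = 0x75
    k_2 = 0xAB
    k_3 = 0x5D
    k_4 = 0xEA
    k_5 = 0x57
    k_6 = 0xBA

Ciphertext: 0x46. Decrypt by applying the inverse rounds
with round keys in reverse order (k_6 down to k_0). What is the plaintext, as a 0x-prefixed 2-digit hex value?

s_0 = ciphertext = 0x46
s_1 = InvRound(s_0, k_6) = 0x33
s_2 = InvRound(s_1, k_5) = 0x37
s_3 = InvRound(s_2, k_4) = 0x54
s_4 = InvRound(s_3, k_3) = 0x7B
s_5 = InvRound(s_4, k_2) = 0x6A
s_6 = InvRound(s_5, k_1) = 0xB8
s_7 = InvRound(s_6, k_0) = 0xB6

0xB6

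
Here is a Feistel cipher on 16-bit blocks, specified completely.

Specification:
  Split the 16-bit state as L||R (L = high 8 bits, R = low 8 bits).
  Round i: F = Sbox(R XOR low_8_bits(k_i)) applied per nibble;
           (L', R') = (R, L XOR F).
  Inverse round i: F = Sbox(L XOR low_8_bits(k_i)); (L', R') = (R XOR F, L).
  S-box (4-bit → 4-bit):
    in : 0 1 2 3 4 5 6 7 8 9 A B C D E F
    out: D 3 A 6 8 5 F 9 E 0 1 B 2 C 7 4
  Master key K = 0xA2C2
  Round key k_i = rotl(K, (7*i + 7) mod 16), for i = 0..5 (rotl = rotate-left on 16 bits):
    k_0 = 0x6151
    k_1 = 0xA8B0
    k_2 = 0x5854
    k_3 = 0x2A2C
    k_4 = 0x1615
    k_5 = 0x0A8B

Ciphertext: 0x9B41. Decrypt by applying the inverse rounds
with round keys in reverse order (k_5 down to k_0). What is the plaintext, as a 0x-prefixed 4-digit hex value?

0x99DB

s_0 = ciphertext = 0x9B41
s_1 = InvRound(s_0, k_5) = 0x7C9B
s_2 = InvRound(s_1, k_4) = 0x6B7C
s_3 = InvRound(s_2, k_3) = 0xF56B
s_4 = InvRound(s_3, k_2) = 0x78F5
s_5 = InvRound(s_4, k_1) = 0xDB78
s_6 = InvRound(s_5, k_0) = 0x99DB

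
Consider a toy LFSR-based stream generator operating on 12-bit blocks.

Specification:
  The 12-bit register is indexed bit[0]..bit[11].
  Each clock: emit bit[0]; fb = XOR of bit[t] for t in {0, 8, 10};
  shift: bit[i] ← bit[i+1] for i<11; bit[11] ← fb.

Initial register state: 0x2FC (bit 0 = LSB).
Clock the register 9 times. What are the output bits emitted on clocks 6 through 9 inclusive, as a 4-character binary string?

1110

reg_0 = 0x2FC
clock 1: out=0, reg = 0x17E
clock 2: out=0, reg = 0x8BF
clock 3: out=1, reg = 0xC5F
clock 4: out=1, reg = 0x62F
clock 5: out=1, reg = 0x317
clock 6: out=1, reg = 0x18B
clock 7: out=1, reg = 0x0C5
clock 8: out=1, reg = 0x862
clock 9: out=0, reg = 0x431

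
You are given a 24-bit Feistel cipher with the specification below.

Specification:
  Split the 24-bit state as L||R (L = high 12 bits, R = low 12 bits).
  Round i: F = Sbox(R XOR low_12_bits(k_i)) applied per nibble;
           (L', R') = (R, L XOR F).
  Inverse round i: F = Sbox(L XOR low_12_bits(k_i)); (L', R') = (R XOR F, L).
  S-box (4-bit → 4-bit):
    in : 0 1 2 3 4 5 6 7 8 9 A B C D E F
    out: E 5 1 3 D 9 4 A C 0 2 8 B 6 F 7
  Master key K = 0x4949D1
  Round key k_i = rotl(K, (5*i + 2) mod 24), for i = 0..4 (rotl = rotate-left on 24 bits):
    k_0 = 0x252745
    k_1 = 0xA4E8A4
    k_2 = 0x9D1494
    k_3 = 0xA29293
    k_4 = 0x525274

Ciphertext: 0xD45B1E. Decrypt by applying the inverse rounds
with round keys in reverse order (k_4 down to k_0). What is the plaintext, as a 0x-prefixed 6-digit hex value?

0x0D6C99

s_0 = ciphertext = 0xD45B1E
s_1 = InvRound(s_0, k_4) = 0xC2BD45
s_2 = InvRound(s_1, k_3) = 0x2C9C2B
s_3 = InvRound(s_2, k_2) = 0x8BD2C9
s_4 = InvRound(s_3, k_1) = 0xC998BD
s_5 = InvRound(s_4, k_0) = 0x0D6C99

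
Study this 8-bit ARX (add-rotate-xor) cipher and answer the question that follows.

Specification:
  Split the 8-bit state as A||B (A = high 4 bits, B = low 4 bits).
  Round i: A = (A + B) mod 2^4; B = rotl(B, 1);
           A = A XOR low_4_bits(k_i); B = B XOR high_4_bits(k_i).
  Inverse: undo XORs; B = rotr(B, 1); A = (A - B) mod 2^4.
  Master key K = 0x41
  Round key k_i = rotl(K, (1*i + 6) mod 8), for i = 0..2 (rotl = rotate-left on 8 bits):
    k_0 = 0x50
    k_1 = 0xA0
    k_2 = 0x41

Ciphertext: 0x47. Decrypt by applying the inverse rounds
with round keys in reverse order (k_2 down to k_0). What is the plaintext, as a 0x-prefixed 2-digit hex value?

0xD6

s_0 = ciphertext = 0x47
s_1 = InvRound(s_0, k_2) = 0xC9
s_2 = InvRound(s_1, k_1) = 0x39
s_3 = InvRound(s_2, k_0) = 0xD6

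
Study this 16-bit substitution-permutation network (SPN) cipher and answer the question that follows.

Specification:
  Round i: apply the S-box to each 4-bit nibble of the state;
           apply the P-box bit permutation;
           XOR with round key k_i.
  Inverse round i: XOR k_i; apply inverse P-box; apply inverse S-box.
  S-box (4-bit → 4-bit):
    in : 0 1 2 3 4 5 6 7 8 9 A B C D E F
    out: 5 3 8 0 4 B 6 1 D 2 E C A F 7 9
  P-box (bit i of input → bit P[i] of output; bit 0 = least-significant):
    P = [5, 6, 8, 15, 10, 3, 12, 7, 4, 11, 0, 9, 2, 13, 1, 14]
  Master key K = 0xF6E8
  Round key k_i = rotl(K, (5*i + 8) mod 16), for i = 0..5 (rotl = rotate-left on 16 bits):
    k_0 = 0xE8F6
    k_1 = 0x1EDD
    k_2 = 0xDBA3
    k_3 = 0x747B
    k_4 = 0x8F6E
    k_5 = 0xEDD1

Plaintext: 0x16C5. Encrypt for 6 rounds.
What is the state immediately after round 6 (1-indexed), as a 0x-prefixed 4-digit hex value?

0x5506

s_0 = plaintext = 0x16C5
s_1 = Round(s_0, k_0) = 0x401B
s_2 = Round(s_1, k_1) = 0x9BC6
s_3 = Round(s_2, k_2) = 0xF86A
s_4 = Round(s_3, k_3) = 0xA726
s_5 = Round(s_4, k_4) = 0xEEBC
s_6 = Round(s_5, k_5) = 0x5506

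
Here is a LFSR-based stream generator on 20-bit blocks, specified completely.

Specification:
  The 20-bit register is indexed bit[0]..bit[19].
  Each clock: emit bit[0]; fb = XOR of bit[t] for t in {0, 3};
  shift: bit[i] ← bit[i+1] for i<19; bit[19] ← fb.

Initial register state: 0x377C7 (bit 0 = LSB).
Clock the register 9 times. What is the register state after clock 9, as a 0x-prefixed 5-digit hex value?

reg_0 = 0x377C7
clock 1: out=1, reg = 0x9BBE3
clock 2: out=1, reg = 0xCDDF1
clock 3: out=1, reg = 0xE6EF8
clock 4: out=0, reg = 0xF377C
clock 5: out=0, reg = 0xF9BBE
clock 6: out=0, reg = 0xFCDDF
clock 7: out=1, reg = 0x7E6EF
clock 8: out=1, reg = 0x3F377
clock 9: out=1, reg = 0x9F9BB

0x9F9BB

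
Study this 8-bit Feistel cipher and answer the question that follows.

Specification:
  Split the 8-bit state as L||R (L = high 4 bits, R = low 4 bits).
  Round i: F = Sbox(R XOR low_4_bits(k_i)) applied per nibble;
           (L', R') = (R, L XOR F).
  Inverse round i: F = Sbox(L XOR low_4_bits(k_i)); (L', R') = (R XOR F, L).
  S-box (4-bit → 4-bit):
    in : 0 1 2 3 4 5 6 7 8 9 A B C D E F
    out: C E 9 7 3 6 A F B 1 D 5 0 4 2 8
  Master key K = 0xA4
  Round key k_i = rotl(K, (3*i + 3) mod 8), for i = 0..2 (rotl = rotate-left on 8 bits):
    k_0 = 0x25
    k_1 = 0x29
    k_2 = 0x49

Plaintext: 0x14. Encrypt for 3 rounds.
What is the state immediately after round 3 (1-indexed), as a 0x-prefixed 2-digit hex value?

s_0 = plaintext = 0x14
s_1 = Round(s_0, k_0) = 0x4F
s_2 = Round(s_1, k_1) = 0xFE
s_3 = Round(s_2, k_2) = 0xE0

0xE0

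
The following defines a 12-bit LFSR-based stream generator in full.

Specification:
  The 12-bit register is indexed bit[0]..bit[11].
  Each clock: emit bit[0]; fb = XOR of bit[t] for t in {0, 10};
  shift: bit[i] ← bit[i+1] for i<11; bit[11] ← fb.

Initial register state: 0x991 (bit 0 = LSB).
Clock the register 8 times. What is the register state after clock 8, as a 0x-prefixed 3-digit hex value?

0x2F9

reg_0 = 0x991
clock 1: out=1, reg = 0xCC8
clock 2: out=0, reg = 0xE64
clock 3: out=0, reg = 0xF32
clock 4: out=0, reg = 0xF99
clock 5: out=1, reg = 0x7CC
clock 6: out=0, reg = 0xBE6
clock 7: out=0, reg = 0x5F3
clock 8: out=1, reg = 0x2F9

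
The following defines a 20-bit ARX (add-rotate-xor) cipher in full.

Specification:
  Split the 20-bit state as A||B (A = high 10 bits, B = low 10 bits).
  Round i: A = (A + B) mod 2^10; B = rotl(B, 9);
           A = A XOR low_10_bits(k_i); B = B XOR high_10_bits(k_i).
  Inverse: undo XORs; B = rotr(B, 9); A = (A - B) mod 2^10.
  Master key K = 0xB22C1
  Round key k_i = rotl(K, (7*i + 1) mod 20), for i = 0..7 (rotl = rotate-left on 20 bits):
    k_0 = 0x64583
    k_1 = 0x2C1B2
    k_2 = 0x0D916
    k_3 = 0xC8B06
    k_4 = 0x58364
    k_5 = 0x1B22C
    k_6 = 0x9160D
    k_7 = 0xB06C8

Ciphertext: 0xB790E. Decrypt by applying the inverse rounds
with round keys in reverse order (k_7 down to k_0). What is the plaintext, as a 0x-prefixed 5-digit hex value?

0x9E448

s_0 = ciphertext = 0xB790E
s_1 = InvRound(s_0, k_7) = 0x1DF9F
s_2 = InvRound(s_1, k_6) = 0xB1BB4
s_3 = InvRound(s_2, k_5) = 0x4E7B1
s_4 = InvRound(s_3, k_4) = 0x2E9A3
s_5 = InvRound(s_4, k_3) = 0xAE503
s_6 = InvRound(s_5, k_2) = 0x5166A
s_7 = InvRound(s_6, k_1) = 0xD09B5
s_8 = InvRound(s_7, k_0) = 0x9E448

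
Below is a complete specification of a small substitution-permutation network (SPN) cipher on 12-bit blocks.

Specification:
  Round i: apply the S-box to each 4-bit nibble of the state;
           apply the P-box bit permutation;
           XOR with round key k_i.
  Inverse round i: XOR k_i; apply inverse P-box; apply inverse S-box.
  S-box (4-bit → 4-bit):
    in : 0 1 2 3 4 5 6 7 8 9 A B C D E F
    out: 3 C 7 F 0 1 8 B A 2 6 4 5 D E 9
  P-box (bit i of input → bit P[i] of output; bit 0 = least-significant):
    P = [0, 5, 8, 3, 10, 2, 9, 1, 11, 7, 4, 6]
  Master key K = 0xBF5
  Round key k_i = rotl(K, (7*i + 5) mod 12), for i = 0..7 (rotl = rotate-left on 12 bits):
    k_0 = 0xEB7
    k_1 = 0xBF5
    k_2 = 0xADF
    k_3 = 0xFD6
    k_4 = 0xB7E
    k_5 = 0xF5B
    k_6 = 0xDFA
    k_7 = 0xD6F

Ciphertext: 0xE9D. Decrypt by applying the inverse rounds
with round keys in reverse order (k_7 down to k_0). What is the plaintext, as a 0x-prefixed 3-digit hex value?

0x461

s_0 = ciphertext = 0xE9D
s_1 = InvRound(s_0, k_7) = 0xE1A
s_2 = InvRound(s_1, k_6) = 0x8BA
s_3 = InvRound(s_2, k_5) = 0x8C2
s_4 = InvRound(s_3, k_4) = 0xAAE
s_5 = InvRound(s_4, k_3) = 0x15E
s_6 = InvRound(s_5, k_2) = 0x0BC
s_7 = InvRound(s_6, k_1) = 0xFBD
s_8 = InvRound(s_7, k_0) = 0x461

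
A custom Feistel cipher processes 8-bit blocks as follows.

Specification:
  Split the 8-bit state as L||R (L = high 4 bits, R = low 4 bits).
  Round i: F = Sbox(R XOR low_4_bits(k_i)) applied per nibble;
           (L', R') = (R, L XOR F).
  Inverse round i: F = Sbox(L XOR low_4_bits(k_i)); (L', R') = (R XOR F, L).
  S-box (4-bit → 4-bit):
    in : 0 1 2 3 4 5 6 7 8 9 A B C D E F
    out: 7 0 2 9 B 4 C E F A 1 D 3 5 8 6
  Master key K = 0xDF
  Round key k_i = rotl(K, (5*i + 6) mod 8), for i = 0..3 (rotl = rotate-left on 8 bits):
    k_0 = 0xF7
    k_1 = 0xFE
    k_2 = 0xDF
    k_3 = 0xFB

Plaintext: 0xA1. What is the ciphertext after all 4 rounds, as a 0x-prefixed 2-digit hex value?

0x6B

s_0 = plaintext = 0xA1
s_1 = Round(s_0, k_0) = 0x16
s_2 = Round(s_1, k_1) = 0x6E
s_3 = Round(s_2, k_2) = 0xE6
s_4 = Round(s_3, k_3) = 0x6B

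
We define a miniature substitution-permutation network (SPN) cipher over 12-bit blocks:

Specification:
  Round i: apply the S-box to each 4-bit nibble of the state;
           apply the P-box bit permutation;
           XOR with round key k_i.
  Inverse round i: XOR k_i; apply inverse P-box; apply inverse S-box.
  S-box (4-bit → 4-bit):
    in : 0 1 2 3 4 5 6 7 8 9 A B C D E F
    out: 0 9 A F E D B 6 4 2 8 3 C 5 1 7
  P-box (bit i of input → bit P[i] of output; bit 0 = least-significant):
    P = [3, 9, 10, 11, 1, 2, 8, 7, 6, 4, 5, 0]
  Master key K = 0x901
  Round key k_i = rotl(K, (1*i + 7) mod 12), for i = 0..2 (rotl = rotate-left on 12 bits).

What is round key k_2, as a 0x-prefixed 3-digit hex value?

0x320

K = 0x901
k_0 = rotl(K, (1*0+7) mod 12) = rotl(K, 7) = 0x0C8
k_1 = rotl(K, (1*1+7) mod 12) = rotl(K, 8) = 0x190
k_2 = rotl(K, (1*2+7) mod 12) = rotl(K, 9) = 0x320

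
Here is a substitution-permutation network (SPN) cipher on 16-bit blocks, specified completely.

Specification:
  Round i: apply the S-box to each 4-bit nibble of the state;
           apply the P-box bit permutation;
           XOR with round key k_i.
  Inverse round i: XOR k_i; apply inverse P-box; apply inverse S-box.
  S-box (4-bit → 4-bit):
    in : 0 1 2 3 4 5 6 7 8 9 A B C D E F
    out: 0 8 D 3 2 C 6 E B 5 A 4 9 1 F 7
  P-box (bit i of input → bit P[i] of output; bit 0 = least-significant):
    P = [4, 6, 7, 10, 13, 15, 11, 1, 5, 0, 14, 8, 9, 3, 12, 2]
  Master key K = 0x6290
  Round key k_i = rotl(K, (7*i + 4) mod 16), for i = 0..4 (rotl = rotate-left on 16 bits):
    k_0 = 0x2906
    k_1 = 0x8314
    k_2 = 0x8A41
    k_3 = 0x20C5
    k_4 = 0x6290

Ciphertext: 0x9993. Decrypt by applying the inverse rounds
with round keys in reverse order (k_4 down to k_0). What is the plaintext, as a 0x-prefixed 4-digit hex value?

s_0 = ciphertext = 0x9993
s_1 = InvRound(s_0, k_4) = 0x97E0
s_2 = InvRound(s_1, k_3) = 0x2831
s_3 = InvRound(s_2, k_2) = 0xDD33
s_4 = InvRound(s_3, k_1) = 0x2F51
s_5 = InvRound(s_4, k_0) = 0xC418

0xC418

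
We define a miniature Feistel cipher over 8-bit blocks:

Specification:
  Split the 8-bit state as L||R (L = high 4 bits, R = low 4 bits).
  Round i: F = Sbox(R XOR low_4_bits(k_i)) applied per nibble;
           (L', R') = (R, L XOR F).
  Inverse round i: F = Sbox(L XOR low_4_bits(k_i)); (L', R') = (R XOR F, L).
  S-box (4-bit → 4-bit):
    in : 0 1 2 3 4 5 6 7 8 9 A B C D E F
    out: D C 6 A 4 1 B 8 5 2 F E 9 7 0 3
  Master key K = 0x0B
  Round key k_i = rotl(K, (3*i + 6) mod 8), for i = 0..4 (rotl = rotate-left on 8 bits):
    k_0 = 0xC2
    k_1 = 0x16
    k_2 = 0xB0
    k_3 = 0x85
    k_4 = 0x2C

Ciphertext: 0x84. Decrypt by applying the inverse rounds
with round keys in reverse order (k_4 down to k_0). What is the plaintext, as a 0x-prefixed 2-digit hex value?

s_0 = ciphertext = 0x84
s_1 = InvRound(s_0, k_4) = 0x08
s_2 = InvRound(s_1, k_3) = 0x90
s_3 = InvRound(s_2, k_2) = 0x29
s_4 = InvRound(s_3, k_1) = 0xD2
s_5 = InvRound(s_4, k_0) = 0x1D

0x1D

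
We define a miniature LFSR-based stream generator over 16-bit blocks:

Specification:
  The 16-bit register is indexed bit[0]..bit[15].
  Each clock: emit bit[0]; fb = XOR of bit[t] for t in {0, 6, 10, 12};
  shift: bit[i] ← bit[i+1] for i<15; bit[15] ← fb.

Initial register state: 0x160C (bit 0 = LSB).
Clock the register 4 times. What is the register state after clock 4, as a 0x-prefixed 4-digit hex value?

0x0160

reg_0 = 0x160C
clock 1: out=0, reg = 0x0B06
clock 2: out=0, reg = 0x0583
clock 3: out=1, reg = 0x02C1
clock 4: out=1, reg = 0x0160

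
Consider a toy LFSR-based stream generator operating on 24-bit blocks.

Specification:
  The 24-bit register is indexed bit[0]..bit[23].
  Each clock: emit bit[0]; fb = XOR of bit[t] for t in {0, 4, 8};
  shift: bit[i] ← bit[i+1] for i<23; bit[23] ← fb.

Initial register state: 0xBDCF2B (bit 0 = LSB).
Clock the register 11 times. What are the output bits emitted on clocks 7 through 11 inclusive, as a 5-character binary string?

reg_0 = 0xBDCF2B
clock 1: out=1, reg = 0x5EE795
clock 2: out=1, reg = 0xAF73CA
clock 3: out=0, reg = 0xD7B9E5
clock 4: out=1, reg = 0x6BDCF2
clock 5: out=0, reg = 0xB5EE79
clock 6: out=1, reg = 0x5AF73C
clock 7: out=0, reg = 0x2D7B9E
clock 8: out=0, reg = 0x16BDCF
clock 9: out=1, reg = 0x0B5EE7
clock 10: out=1, reg = 0x85AF73
clock 11: out=1, reg = 0xC2D7B9

00111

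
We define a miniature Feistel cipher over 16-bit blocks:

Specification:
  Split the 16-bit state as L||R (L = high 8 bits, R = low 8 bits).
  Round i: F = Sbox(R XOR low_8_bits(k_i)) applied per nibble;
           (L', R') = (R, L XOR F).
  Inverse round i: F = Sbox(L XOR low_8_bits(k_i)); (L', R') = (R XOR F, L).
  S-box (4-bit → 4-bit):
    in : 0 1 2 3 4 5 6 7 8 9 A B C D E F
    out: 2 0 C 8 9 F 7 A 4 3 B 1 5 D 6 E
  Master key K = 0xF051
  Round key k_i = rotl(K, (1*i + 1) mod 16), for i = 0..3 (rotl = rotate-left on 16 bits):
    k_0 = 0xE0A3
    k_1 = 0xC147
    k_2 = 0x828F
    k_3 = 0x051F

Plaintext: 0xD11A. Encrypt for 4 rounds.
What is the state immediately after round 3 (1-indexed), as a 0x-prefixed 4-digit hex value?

0x5519

s_0 = plaintext = 0xD11A
s_1 = Round(s_0, k_0) = 0x1AC2
s_2 = Round(s_1, k_1) = 0xC255
s_3 = Round(s_2, k_2) = 0x5519
s_4 = Round(s_3, k_3) = 0x1972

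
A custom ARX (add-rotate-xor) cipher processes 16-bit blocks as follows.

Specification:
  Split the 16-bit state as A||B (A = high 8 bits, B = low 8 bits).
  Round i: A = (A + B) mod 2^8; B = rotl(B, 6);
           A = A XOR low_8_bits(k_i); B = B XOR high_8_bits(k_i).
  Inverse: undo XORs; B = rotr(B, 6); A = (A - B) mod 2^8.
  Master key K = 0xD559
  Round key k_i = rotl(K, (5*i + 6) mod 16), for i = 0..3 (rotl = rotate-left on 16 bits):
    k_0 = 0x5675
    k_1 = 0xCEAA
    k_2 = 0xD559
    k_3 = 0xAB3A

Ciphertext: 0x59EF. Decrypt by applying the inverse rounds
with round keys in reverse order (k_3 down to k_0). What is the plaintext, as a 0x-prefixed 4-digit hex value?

s_0 = ciphertext = 0x59EF
s_1 = InvRound(s_0, k_3) = 0x5211
s_2 = InvRound(s_1, k_2) = 0xF813
s_3 = InvRound(s_2, k_1) = 0xDB77
s_4 = InvRound(s_3, k_0) = 0x2A84

0x2A84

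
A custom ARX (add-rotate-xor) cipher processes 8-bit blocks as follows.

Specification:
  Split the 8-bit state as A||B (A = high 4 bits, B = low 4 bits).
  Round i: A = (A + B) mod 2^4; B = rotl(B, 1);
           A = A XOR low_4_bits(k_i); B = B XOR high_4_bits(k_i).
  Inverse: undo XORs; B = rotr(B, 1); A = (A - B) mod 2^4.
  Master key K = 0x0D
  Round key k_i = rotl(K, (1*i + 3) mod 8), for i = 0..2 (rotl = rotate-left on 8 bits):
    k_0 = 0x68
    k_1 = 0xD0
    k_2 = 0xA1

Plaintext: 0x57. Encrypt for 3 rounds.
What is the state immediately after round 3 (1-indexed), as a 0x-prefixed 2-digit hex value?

s_0 = plaintext = 0x57
s_1 = Round(s_0, k_0) = 0x48
s_2 = Round(s_1, k_1) = 0xCC
s_3 = Round(s_2, k_2) = 0x93

0x93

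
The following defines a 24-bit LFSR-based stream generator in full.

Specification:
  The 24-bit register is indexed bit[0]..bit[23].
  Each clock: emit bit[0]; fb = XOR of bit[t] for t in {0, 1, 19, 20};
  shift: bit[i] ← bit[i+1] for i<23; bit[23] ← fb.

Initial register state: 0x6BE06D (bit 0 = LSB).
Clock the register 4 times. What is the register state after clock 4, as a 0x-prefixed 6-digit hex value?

0x06BE06

reg_0 = 0x6BE06D
clock 1: out=1, reg = 0x35F036
clock 2: out=0, reg = 0x1AF81B
clock 3: out=1, reg = 0x0D7C0D
clock 4: out=1, reg = 0x06BE06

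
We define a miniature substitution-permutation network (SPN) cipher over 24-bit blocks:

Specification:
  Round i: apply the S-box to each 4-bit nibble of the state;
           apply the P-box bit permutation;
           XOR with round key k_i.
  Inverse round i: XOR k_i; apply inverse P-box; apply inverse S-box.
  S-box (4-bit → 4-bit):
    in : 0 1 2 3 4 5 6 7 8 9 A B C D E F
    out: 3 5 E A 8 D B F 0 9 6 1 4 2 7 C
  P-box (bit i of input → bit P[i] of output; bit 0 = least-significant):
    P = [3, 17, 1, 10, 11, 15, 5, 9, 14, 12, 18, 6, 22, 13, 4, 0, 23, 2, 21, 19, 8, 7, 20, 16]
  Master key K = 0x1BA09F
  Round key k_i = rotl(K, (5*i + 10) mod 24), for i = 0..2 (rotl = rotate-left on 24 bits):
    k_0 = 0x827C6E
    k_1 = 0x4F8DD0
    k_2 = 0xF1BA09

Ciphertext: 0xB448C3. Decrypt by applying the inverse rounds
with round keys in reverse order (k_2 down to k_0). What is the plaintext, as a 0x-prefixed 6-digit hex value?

0xB5213A

s_0 = ciphertext = 0xB448C3
s_1 = InvRound(s_0, k_2) = 0x380731
s_2 = InvRound(s_1, k_1) = 0x2C9F7D
s_3 = InvRound(s_2, k_0) = 0xB5213A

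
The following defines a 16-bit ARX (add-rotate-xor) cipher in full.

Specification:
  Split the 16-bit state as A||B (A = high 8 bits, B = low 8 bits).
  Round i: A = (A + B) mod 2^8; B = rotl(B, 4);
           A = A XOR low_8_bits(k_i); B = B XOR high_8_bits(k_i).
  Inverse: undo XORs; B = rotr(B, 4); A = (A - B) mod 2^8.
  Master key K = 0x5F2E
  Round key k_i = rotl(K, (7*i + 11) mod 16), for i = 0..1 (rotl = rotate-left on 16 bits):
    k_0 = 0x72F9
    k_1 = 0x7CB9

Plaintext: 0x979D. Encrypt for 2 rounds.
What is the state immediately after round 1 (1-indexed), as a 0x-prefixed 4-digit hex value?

s_0 = plaintext = 0x979D
s_1 = Round(s_0, k_0) = 0xCDAB
s_2 = Round(s_1, k_1) = 0xC1C6

0xCDAB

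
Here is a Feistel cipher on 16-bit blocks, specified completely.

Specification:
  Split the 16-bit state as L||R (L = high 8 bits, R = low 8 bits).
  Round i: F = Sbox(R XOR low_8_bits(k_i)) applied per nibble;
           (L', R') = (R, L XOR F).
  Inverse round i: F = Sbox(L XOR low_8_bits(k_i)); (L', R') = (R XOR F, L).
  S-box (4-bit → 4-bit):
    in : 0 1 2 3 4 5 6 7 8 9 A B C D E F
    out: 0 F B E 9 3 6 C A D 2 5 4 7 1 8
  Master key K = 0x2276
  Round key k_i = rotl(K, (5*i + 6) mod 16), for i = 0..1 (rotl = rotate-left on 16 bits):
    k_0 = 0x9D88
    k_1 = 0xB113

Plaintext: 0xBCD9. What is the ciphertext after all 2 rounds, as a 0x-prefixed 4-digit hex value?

s_0 = plaintext = 0xBCD9
s_1 = Round(s_0, k_0) = 0xD983
s_2 = Round(s_1, k_1) = 0x8309

0x8309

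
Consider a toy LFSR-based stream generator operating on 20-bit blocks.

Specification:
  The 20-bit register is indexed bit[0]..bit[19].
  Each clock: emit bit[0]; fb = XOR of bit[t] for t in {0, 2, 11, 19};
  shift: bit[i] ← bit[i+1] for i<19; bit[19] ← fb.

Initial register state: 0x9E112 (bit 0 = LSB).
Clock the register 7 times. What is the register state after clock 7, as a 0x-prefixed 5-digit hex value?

reg_0 = 0x9E112
clock 1: out=0, reg = 0xCF089
clock 2: out=1, reg = 0x67844
clock 3: out=0, reg = 0x33C22
clock 4: out=0, reg = 0x99E11
clock 5: out=1, reg = 0xCCF08
clock 6: out=0, reg = 0x66784
clock 7: out=0, reg = 0xB33C2

0xB33C2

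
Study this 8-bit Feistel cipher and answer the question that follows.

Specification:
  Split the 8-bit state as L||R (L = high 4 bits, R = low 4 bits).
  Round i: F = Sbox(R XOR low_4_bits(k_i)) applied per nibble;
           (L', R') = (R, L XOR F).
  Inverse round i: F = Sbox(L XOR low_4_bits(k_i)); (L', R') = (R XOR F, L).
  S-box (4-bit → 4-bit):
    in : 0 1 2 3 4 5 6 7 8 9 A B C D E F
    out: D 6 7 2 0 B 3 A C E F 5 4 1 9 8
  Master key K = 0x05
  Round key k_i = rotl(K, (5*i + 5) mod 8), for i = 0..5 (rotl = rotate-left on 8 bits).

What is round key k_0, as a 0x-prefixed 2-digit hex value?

0xA0

K = 0x05
k_0 = rotl(K, (5*0+5) mod 8) = rotl(K, 5) = 0xA0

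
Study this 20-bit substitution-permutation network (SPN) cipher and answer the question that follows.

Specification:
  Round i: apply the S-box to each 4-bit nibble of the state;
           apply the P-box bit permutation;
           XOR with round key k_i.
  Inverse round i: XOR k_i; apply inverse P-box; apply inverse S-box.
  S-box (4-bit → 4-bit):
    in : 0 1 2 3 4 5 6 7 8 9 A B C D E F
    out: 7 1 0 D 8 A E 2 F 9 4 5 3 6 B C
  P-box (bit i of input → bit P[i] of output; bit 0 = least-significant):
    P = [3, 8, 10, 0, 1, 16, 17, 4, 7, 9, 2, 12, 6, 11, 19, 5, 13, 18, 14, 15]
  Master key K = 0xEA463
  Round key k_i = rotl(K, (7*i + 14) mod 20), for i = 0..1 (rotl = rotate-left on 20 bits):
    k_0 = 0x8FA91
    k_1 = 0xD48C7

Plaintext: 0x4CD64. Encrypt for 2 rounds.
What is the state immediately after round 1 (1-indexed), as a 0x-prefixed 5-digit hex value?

s_0 = plaintext = 0x4CD64
s_1 = Round(s_0, k_0) = 0xB70C4
s_2 = Round(s_1, k_1) = 0xC2240

0xB70C4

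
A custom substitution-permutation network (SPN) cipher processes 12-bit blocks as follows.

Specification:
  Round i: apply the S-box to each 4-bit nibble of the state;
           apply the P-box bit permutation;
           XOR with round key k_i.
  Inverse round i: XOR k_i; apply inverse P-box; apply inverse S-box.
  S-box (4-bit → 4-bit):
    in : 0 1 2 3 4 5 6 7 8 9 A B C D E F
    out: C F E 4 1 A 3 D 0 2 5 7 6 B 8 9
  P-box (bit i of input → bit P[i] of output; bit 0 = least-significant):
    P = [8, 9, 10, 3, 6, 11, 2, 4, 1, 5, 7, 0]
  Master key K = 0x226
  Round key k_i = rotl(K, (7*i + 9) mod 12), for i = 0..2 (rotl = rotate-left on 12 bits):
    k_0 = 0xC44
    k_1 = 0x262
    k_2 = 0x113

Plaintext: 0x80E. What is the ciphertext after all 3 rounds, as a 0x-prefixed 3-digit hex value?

0xFC9

s_0 = plaintext = 0x80E
s_1 = Round(s_0, k_0) = 0xC58
s_2 = Round(s_1, k_1) = 0xAD2
s_3 = Round(s_2, k_2) = 0xFC9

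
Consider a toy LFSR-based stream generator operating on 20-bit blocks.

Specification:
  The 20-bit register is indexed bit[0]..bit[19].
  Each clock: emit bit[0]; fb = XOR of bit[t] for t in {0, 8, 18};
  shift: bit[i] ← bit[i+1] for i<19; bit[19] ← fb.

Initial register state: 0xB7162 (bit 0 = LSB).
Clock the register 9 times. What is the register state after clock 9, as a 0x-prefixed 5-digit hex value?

reg_0 = 0xB7162
clock 1: out=0, reg = 0xDB8B1
clock 2: out=1, reg = 0x6DC58
clock 3: out=0, reg = 0xB6E2C
clock 4: out=0, reg = 0x5B716
clock 5: out=0, reg = 0x2DB8B
clock 6: out=1, reg = 0x16DC5
clock 7: out=1, reg = 0x0B6E2
clock 8: out=0, reg = 0x05B71
clock 9: out=1, reg = 0x02DB8

0x02DB8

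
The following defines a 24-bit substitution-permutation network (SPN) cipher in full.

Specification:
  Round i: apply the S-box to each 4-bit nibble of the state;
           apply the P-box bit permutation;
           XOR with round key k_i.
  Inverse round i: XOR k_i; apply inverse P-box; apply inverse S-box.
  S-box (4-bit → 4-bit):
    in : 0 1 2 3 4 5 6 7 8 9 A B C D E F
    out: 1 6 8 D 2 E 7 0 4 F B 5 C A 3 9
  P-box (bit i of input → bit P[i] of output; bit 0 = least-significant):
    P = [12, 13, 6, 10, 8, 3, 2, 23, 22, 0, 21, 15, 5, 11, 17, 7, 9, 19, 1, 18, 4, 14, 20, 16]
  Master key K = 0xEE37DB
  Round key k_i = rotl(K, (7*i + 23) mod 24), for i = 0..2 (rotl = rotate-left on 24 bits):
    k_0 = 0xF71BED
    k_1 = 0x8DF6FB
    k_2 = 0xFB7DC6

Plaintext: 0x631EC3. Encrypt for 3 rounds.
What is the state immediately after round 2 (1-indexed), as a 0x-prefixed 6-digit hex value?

s_0 = plaintext = 0x631EC3
s_1 = Round(s_0, k_0) = 0x2145BA
s_2 = Round(s_1, k_1) = 0xA44BFC
s_3 = Round(s_2, k_2) = 0x123096

0xA44BFC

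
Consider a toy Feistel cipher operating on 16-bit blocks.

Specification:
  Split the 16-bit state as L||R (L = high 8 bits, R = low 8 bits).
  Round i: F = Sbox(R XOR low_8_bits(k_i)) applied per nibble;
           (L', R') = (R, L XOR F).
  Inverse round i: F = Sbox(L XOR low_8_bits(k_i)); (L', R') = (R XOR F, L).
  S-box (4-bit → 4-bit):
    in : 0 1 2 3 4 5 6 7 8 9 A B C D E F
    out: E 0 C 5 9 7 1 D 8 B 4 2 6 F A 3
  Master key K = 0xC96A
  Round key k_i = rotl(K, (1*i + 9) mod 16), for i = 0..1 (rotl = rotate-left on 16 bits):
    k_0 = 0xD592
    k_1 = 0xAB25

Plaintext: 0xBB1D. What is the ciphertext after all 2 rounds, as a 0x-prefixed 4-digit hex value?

0x3812

s_0 = plaintext = 0xBB1D
s_1 = Round(s_0, k_0) = 0x1D38
s_2 = Round(s_1, k_1) = 0x3812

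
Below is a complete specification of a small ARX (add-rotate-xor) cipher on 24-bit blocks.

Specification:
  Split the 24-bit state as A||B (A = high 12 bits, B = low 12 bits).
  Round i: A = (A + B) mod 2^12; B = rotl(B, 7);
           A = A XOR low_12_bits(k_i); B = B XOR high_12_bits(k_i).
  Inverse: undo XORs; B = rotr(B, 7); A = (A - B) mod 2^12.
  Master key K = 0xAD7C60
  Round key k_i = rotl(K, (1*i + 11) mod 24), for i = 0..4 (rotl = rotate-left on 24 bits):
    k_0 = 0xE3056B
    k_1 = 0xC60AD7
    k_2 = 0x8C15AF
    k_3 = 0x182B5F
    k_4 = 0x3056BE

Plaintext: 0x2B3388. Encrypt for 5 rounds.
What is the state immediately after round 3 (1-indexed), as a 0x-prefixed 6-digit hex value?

0x473010

s_0 = plaintext = 0x2B3388
s_1 = Round(s_0, k_0) = 0x350A2C
s_2 = Round(s_1, k_1) = 0x7ABA31
s_3 = Round(s_2, k_2) = 0x473010
s_4 = Round(s_3, k_3) = 0xFDC982
s_5 = Round(s_4, k_4) = 0xFE0249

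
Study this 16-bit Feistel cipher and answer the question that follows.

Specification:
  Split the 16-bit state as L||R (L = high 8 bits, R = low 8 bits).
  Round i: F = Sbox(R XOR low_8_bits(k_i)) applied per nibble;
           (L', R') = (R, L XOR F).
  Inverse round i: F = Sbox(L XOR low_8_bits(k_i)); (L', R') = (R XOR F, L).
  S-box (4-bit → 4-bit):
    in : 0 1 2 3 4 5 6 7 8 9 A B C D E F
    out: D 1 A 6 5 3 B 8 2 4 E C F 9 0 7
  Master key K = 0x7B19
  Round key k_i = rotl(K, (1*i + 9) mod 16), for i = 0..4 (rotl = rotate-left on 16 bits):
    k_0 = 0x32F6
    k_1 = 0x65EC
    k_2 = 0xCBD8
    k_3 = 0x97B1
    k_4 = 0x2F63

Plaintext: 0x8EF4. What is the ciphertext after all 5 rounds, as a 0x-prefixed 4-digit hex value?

s_0 = plaintext = 0x8EF4
s_1 = Round(s_0, k_0) = 0xF454
s_2 = Round(s_1, k_1) = 0x5436
s_3 = Round(s_2, k_2) = 0x3654
s_4 = Round(s_3, k_3) = 0x5435
s_5 = Round(s_4, k_4) = 0x356F

0x356F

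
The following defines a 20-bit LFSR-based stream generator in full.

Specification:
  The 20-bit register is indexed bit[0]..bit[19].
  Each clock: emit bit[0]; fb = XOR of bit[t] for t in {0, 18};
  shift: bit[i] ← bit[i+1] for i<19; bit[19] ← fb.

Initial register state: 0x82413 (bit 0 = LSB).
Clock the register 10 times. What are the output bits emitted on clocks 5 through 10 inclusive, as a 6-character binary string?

reg_0 = 0x82413
clock 1: out=1, reg = 0xC1209
clock 2: out=1, reg = 0x60904
clock 3: out=0, reg = 0xB0482
clock 4: out=0, reg = 0x58241
clock 5: out=1, reg = 0x2C120
clock 6: out=0, reg = 0x16090
clock 7: out=0, reg = 0x0B048
clock 8: out=0, reg = 0x05824
clock 9: out=0, reg = 0x02C12
clock 10: out=0, reg = 0x01609

100000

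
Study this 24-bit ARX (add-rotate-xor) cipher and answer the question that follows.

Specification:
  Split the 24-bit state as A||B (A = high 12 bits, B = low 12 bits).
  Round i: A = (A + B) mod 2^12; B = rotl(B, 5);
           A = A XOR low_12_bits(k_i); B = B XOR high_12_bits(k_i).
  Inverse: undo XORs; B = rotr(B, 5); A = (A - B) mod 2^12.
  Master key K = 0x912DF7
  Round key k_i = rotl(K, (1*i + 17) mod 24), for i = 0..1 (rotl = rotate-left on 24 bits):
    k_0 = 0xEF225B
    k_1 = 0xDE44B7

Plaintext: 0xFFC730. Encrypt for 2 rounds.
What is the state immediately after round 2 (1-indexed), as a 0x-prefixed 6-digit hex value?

0xAC4275

s_0 = plaintext = 0xFFC730
s_1 = Round(s_0, k_0) = 0x5778FC
s_2 = Round(s_1, k_1) = 0xAC4275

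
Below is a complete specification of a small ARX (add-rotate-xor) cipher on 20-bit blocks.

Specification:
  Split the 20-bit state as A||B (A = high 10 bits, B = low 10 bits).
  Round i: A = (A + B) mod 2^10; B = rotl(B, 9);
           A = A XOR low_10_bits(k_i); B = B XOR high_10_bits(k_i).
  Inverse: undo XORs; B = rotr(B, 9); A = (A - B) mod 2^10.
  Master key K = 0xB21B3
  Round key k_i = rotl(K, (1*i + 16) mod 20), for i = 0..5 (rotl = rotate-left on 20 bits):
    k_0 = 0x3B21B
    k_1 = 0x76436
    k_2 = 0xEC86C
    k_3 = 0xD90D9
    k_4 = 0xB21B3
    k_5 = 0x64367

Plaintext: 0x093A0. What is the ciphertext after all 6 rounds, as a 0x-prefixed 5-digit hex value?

0xF288F

s_0 = plaintext = 0x093A0
s_1 = Round(s_0, k_0) = 0x77D3C
s_2 = Round(s_1, k_1) = 0xCB547
s_3 = Round(s_2, k_2) = 0x06111
s_4 = Round(s_3, k_3) = 0x7C1EC
s_5 = Round(s_4, k_4) = 0x9BE3E
s_6 = Round(s_5, k_5) = 0xF288F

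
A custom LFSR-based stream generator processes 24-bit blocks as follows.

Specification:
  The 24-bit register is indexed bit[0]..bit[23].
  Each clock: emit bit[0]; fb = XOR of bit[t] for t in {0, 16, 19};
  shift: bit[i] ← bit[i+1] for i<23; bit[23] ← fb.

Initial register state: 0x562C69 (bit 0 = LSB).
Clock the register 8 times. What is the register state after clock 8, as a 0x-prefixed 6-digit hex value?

0x95562C

reg_0 = 0x562C69
clock 1: out=1, reg = 0xAB1634
clock 2: out=0, reg = 0x558B1A
clock 3: out=0, reg = 0xAAC58D
clock 4: out=1, reg = 0x5562C6
clock 5: out=0, reg = 0xAAB163
clock 6: out=1, reg = 0x5558B1
clock 7: out=1, reg = 0x2AAC58
clock 8: out=0, reg = 0x95562C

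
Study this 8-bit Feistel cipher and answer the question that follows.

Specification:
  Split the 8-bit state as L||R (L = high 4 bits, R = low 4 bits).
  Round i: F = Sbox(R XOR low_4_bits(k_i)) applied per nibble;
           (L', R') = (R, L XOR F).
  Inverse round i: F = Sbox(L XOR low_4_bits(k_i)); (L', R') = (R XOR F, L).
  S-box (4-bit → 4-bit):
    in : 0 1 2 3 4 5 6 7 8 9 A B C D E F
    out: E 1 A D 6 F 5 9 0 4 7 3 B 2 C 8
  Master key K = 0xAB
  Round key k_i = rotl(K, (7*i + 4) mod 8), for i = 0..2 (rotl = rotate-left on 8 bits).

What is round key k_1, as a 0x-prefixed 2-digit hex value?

0x5D

K = 0xAB
k_0 = rotl(K, (7*0+4) mod 8) = rotl(K, 4) = 0xBA
k_1 = rotl(K, (7*1+4) mod 8) = rotl(K, 3) = 0x5D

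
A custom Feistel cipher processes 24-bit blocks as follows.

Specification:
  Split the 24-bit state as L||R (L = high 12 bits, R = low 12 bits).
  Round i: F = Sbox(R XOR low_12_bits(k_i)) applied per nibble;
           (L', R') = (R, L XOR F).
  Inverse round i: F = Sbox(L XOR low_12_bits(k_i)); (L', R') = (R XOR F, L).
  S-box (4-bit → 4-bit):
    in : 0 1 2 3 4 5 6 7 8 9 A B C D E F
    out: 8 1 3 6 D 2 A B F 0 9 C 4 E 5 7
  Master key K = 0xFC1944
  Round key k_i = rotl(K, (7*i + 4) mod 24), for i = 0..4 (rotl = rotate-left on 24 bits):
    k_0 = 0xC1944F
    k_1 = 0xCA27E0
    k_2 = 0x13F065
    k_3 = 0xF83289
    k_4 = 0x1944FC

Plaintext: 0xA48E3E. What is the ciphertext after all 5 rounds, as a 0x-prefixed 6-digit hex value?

0x8BA1FF

s_0 = plaintext = 0xA48E3E
s_1 = Round(s_0, k_0) = 0xE3E3F9
s_2 = Round(s_1, k_1) = 0x3F932E
s_3 = Round(s_2, k_2) = 0x32E525
s_4 = Round(s_3, k_3) = 0x5258BA
s_5 = Round(s_4, k_4) = 0x8BA1FF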